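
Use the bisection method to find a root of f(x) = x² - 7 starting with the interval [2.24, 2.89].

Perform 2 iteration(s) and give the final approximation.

f(x) = x² - 7
Initial interval: [2.24, 2.89]

Iteration 1:
  c_1 = (2.240000 + 2.890000)/2 = 2.565000
  f(c_1) = f(2.565000) = -0.420775
  f(a) × f(c) ≥ 0, new interval: [2.565000, 2.890000]
Iteration 2:
  c_2 = (2.565000 + 2.890000)/2 = 2.727500
  f(c_2) = f(2.727500) = 0.439256
  f(a) × f(c) < 0, new interval: [2.565000, 2.727500]

After 2 iteration(s), the approximation is c_2 = 2.727500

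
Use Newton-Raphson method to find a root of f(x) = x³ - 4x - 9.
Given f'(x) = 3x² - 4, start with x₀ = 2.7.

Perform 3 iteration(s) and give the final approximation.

f(x) = x³ - 4x - 9
f'(x) = 3x² - 4
x₀ = 2.7

Newton-Raphson formula: x_{n+1} = x_n - f(x_n)/f'(x_n)

Iteration 1:
  f(2.700000) = -0.117000
  f'(2.700000) = 17.870000
  x_1 = 2.700000 - (-0.117000)/17.870000 = 2.706547
Iteration 2:
  f(2.706547) = 0.000348
  f'(2.706547) = 17.976195
  x_2 = 2.706547 - 0.000348/17.976195 = 2.706528
Iteration 3:
  f(2.706528) = 0.000000
  f'(2.706528) = 17.975881
  x_3 = 2.706528 - 0.000000/17.975881 = 2.706528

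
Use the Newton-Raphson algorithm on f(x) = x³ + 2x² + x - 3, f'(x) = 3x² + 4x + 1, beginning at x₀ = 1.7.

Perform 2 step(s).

f(x) = x³ + 2x² + x - 3
f'(x) = 3x² + 4x + 1
x₀ = 1.7

Newton-Raphson formula: x_{n+1} = x_n - f(x_n)/f'(x_n)

Iteration 1:
  f(1.700000) = 9.393000
  f'(1.700000) = 16.470000
  x_1 = 1.700000 - 9.393000/16.470000 = 1.129690
Iteration 2:
  f(1.129690) = 2.123802
  f'(1.129690) = 9.347362
  x_2 = 1.129690 - 2.123802/9.347362 = 0.902482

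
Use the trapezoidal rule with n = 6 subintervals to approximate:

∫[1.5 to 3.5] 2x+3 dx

f(x) = 2x+3
a = 1.5, b = 3.5, n = 6
h = (b - a)/n = 0.333333

Trapezoidal rule: (h/2)[f(x₀) + 2f(x₁) + 2f(x₂) + ... + f(xₙ)]

x_0 = 1.5000, f(x_0) = 6.000000, coefficient = 1
x_1 = 1.8333, f(x_1) = 6.666667, coefficient = 2
x_2 = 2.1667, f(x_2) = 7.333333, coefficient = 2
x_3 = 2.5000, f(x_3) = 8.000000, coefficient = 2
x_4 = 2.8333, f(x_4) = 8.666667, coefficient = 2
x_5 = 3.1667, f(x_5) = 9.333333, coefficient = 2
x_6 = 3.5000, f(x_6) = 10.000000, coefficient = 1

I ≈ (0.333333/2) × 96.000000 = 16.000000
Exact value: 16.000000
Error: 0.000000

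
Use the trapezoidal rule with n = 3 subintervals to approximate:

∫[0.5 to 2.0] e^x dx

f(x) = e^x
a = 0.5, b = 2.0, n = 3
h = (b - a)/n = 0.500000

Trapezoidal rule: (h/2)[f(x₀) + 2f(x₁) + 2f(x₂) + ... + f(xₙ)]

x_0 = 0.5000, f(x_0) = 1.648721, coefficient = 1
x_1 = 1.0000, f(x_1) = 2.718282, coefficient = 2
x_2 = 1.5000, f(x_2) = 4.481689, coefficient = 2
x_3 = 2.0000, f(x_3) = 7.389056, coefficient = 1

I ≈ (0.500000/2) × 23.437719 = 5.859430
Exact value: 5.740335
Error: 0.119095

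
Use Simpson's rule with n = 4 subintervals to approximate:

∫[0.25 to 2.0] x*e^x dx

f(x) = x*e^x
a = 0.25, b = 2.0, n = 4
h = (b - a)/n = 0.437500

Simpson's rule: (h/3)[f(x₀) + 4f(x₁) + 2f(x₂) + ... + f(xₙ)]

x_0 = 0.2500, f(x_0) = 0.321006, coefficient = 1
x_1 = 0.6875, f(x_1) = 1.367257, coefficient = 4
x_2 = 1.1250, f(x_2) = 3.465244, coefficient = 2
x_3 = 1.5625, f(x_3) = 7.454271, coefficient = 4
x_4 = 2.0000, f(x_4) = 14.778112, coefficient = 1

I ≈ (0.437500/3) × 57.315717 = 8.358542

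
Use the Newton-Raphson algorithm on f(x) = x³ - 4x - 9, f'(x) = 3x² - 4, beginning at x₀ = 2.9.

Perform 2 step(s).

f(x) = x³ - 4x - 9
f'(x) = 3x² - 4
x₀ = 2.9

Newton-Raphson formula: x_{n+1} = x_n - f(x_n)/f'(x_n)

Iteration 1:
  f(2.900000) = 3.789000
  f'(2.900000) = 21.230000
  x_1 = 2.900000 - 3.789000/21.230000 = 2.721526
Iteration 2:
  f(2.721526) = 0.271435
  f'(2.721526) = 18.220114
  x_2 = 2.721526 - 0.271435/18.220114 = 2.706629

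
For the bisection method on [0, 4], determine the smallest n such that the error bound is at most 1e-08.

We need (b-a)/2^n ≤ 1e-08
(4 - 0)/2^n ≤ 1e-08
4/2^n ≤ 1e-08
2^n ≥ 400000000
n ≥ log₂(400000000) = 28.58
n ≥ 29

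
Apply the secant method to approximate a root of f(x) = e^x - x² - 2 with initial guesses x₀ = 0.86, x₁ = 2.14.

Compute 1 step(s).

f(x) = e^x - x² - 2
x₀ = 0.86, x₁ = 2.14

Secant formula: x_{n+1} = x_n - f(x_n)(x_n - x_{n-1})/(f(x_n) - f(x_{n-1}))

Iteration 1:
  f(0.860000) = -0.376439
  f(2.140000) = 1.919838
  x_2 = 2.140000 - 1.919838×(2.140000 - 0.860000)/(1.919838 - (-0.376439))
       = 1.069836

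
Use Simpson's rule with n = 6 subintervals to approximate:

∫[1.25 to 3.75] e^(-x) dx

f(x) = e^(-x)
a = 1.25, b = 3.75, n = 6
h = (b - a)/n = 0.416667

Simpson's rule: (h/3)[f(x₀) + 4f(x₁) + 2f(x₂) + ... + f(xₙ)]

x_0 = 1.2500, f(x_0) = 0.286505, coefficient = 1
x_1 = 1.6667, f(x_1) = 0.188876, coefficient = 4
x_2 = 2.0833, f(x_2) = 0.124514, coefficient = 2
x_3 = 2.5000, f(x_3) = 0.082085, coefficient = 4
x_4 = 2.9167, f(x_4) = 0.054114, coefficient = 2
x_5 = 3.3333, f(x_5) = 0.035674, coefficient = 4
x_6 = 3.7500, f(x_6) = 0.023518, coefficient = 1

I ≈ (0.416667/3) × 1.893817 = 0.263030
Exact value: 0.262987
Error: 0.000043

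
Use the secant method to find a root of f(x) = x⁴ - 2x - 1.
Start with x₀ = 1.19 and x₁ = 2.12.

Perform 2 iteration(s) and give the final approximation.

f(x) = x⁴ - 2x - 1
x₀ = 1.19, x₁ = 2.12

Secant formula: x_{n+1} = x_n - f(x_n)(x_n - x_{n-1})/(f(x_n) - f(x_{n-1}))

Iteration 1:
  f(1.190000) = -1.374661
  f(2.120000) = 14.959631
  x_2 = 2.120000 - 14.959631×(2.120000 - 1.190000)/(14.959631 - (-1.374661))
       = 1.268267
Iteration 2:
  f(2.120000) = 14.959631
  f(1.268267) = -0.949259
  x_3 = 1.268267 - (-0.949259)×(1.268267 - 2.120000)/(-0.949259 - 14.959631)
       = 1.319088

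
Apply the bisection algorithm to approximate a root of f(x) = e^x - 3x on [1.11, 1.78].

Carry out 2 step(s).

f(x) = e^x - 3x
Initial interval: [1.11, 1.78]

Iteration 1:
  c_1 = (1.110000 + 1.780000)/2 = 1.445000
  f(c_1) = f(1.445000) = -0.093148
  f(a) × f(c) ≥ 0, new interval: [1.445000, 1.780000]
Iteration 2:
  c_2 = (1.445000 + 1.780000)/2 = 1.612500
  f(c_2) = f(1.612500) = 0.177834
  f(a) × f(c) < 0, new interval: [1.445000, 1.612500]

After 2 iteration(s), the approximation is c_2 = 1.612500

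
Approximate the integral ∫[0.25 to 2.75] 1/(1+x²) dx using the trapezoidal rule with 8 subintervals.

f(x) = 1/(1+x²)
a = 0.25, b = 2.75, n = 8
h = (b - a)/n = 0.312500

Trapezoidal rule: (h/2)[f(x₀) + 2f(x₁) + 2f(x₂) + ... + f(xₙ)]

x_0 = 0.2500, f(x_0) = 0.941176, coefficient = 1
x_1 = 0.5625, f(x_1) = 0.759644, coefficient = 2
x_2 = 0.8750, f(x_2) = 0.566372, coefficient = 2
x_3 = 1.1875, f(x_3) = 0.414911, coefficient = 2
x_4 = 1.5000, f(x_4) = 0.307692, coefficient = 2
x_5 = 1.8125, f(x_5) = 0.233364, coefficient = 2
x_6 = 2.1250, f(x_6) = 0.181303, coefficient = 2
x_7 = 2.4375, f(x_7) = 0.144063, coefficient = 2
x_8 = 2.7500, f(x_8) = 0.116788, coefficient = 1

I ≈ (0.312500/2) × 6.272662 = 0.980103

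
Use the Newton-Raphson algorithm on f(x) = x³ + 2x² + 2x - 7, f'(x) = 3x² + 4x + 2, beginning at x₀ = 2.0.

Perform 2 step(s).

f(x) = x³ + 2x² + 2x - 7
f'(x) = 3x² + 4x + 2
x₀ = 2.0

Newton-Raphson formula: x_{n+1} = x_n - f(x_n)/f'(x_n)

Iteration 1:
  f(2.000000) = 13.000000
  f'(2.000000) = 22.000000
  x_1 = 2.000000 - 13.000000/22.000000 = 1.409091
Iteration 2:
  f(1.409091) = 2.587059
  f'(1.409091) = 13.592975
  x_2 = 1.409091 - 2.587059/13.592975 = 1.218768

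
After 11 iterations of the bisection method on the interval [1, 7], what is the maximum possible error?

Bisection error bound: |error| ≤ (b-a)/2^n
|error| ≤ (7 - 1)/2^11 = 6/2^11
|error| ≤ 0.0029296875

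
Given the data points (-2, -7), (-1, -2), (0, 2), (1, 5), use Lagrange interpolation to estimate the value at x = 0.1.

Lagrange interpolation formula:
P(x) = Σ yᵢ × Lᵢ(x)
where Lᵢ(x) = Π_{j≠i} (x - xⱼ)/(xᵢ - xⱼ)

L_0(0.1) = (0.1 - (-1))/(-2 - (-1)) × (0.1 - 0)/(-2 - 0) × (0.1 - 1)/(-2 - 1) = 0.016500
L_1(0.1) = (0.1 - (-2))/(-1 - (-2)) × (0.1 - 0)/(-1 - 0) × (0.1 - 1)/(-1 - 1) = -0.094500
L_2(0.1) = (0.1 - (-2))/(0 - (-2)) × (0.1 - (-1))/(0 - (-1)) × (0.1 - 1)/(0 - 1) = 1.039500
L_3(0.1) = (0.1 - (-2))/(1 - (-2)) × (0.1 - (-1))/(1 - (-1)) × (0.1 - 0)/(1 - 0) = 0.038500

P(0.1) = (-7)×L_0(0.1) + (-2)×L_1(0.1) + 2×L_2(0.1) + 5×L_3(0.1)
P(0.1) = 2.345000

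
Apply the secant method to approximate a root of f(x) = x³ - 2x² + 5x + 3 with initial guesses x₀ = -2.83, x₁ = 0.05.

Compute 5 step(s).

f(x) = x³ - 2x² + 5x + 3
x₀ = -2.83, x₁ = 0.05

Secant formula: x_{n+1} = x_n - f(x_n)(x_n - x_{n-1})/(f(x_n) - f(x_{n-1}))

Iteration 1:
  f(-2.830000) = -49.832987
  f(0.050000) = 3.245125
  x_2 = 0.050000 - 3.245125×(0.050000 - (-2.830000))/(3.245125 - (-49.832987))
       = -0.126079
Iteration 2:
  f(0.050000) = 3.245125
  f(-0.126079) = 2.335807
  x_3 = -0.126079 - 2.335807×(-0.126079 - 0.050000)/(2.335807 - 3.245125)
       = -0.578383
Iteration 3:
  f(-0.126079) = 2.335807
  f(-0.578383) = -0.754450
  x_4 = -0.578383 - (-0.754450)×(-0.578383 - (-0.126079))/(-0.754450 - 2.335807)
       = -0.467958
Iteration 4:
  f(-0.578383) = -0.754450
  f(-0.467958) = 0.119764
  x_5 = -0.467958 - 0.119764×(-0.467958 - (-0.578383))/(0.119764 - (-0.754450))
       = -0.483086
Iteration 5:
  f(-0.467958) = 0.119764
  f(-0.483086) = 0.005088
  x_6 = -0.483086 - 0.005088×(-0.483086 - (-0.467958))/(0.005088 - 0.119764)
       = -0.483757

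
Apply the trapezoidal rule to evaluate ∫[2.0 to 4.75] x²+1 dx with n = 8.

f(x) = x²+1
a = 2.0, b = 4.75, n = 8
h = (b - a)/n = 0.343750

Trapezoidal rule: (h/2)[f(x₀) + 2f(x₁) + 2f(x₂) + ... + f(xₙ)]

x_0 = 2.0000, f(x_0) = 5.000000, coefficient = 1
x_1 = 2.3438, f(x_1) = 6.493164, coefficient = 2
x_2 = 2.6875, f(x_2) = 8.222656, coefficient = 2
x_3 = 3.0312, f(x_3) = 10.188477, coefficient = 2
x_4 = 3.3750, f(x_4) = 12.390625, coefficient = 2
x_5 = 3.7188, f(x_5) = 14.829102, coefficient = 2
x_6 = 4.0625, f(x_6) = 17.503906, coefficient = 2
x_7 = 4.4062, f(x_7) = 20.415039, coefficient = 2
x_8 = 4.7500, f(x_8) = 23.562500, coefficient = 1

I ≈ (0.343750/2) × 208.648438 = 35.861450
Exact value: 35.807292
Error: 0.054159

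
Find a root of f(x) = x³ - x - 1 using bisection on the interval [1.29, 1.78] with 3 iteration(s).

f(x) = x³ - x - 1
Initial interval: [1.29, 1.78]

Iteration 1:
  c_1 = (1.290000 + 1.780000)/2 = 1.535000
  f(c_1) = f(1.535000) = 1.081805
  f(a) × f(c) < 0, new interval: [1.290000, 1.535000]
Iteration 2:
  c_2 = (1.290000 + 1.535000)/2 = 1.412500
  f(c_2) = f(1.412500) = 0.405658
  f(a) × f(c) < 0, new interval: [1.290000, 1.412500]
Iteration 3:
  c_3 = (1.290000 + 1.412500)/2 = 1.351250
  f(c_3) = f(1.351250) = 0.115966
  f(a) × f(c) < 0, new interval: [1.290000, 1.351250]

After 3 iteration(s), the approximation is c_3 = 1.351250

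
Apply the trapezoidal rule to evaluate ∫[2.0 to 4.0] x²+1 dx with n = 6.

f(x) = x²+1
a = 2.0, b = 4.0, n = 6
h = (b - a)/n = 0.333333

Trapezoidal rule: (h/2)[f(x₀) + 2f(x₁) + 2f(x₂) + ... + f(xₙ)]

x_0 = 2.0000, f(x_0) = 5.000000, coefficient = 1
x_1 = 2.3333, f(x_1) = 6.444444, coefficient = 2
x_2 = 2.6667, f(x_2) = 8.111111, coefficient = 2
x_3 = 3.0000, f(x_3) = 10.000000, coefficient = 2
x_4 = 3.3333, f(x_4) = 12.111111, coefficient = 2
x_5 = 3.6667, f(x_5) = 14.444444, coefficient = 2
x_6 = 4.0000, f(x_6) = 17.000000, coefficient = 1

I ≈ (0.333333/2) × 124.222222 = 20.703704
Exact value: 20.666667
Error: 0.037037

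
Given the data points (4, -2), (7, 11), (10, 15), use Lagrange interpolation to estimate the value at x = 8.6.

Lagrange interpolation formula:
P(x) = Σ yᵢ × Lᵢ(x)
where Lᵢ(x) = Π_{j≠i} (x - xⱼ)/(xᵢ - xⱼ)

L_0(8.6) = (8.6 - 7)/(4 - 7) × (8.6 - 10)/(4 - 10) = -0.124444
L_1(8.6) = (8.6 - 4)/(7 - 4) × (8.6 - 10)/(7 - 10) = 0.715556
L_2(8.6) = (8.6 - 4)/(10 - 4) × (8.6 - 7)/(10 - 7) = 0.408889

P(8.6) = (-2)×L_0(8.6) + 11×L_1(8.6) + 15×L_2(8.6)
P(8.6) = 14.253333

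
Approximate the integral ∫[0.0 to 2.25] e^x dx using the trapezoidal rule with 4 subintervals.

f(x) = e^x
a = 0.0, b = 2.25, n = 4
h = (b - a)/n = 0.562500

Trapezoidal rule: (h/2)[f(x₀) + 2f(x₁) + 2f(x₂) + ... + f(xₙ)]

x_0 = 0.0000, f(x_0) = 1.000000, coefficient = 1
x_1 = 0.5625, f(x_1) = 1.755055, coefficient = 2
x_2 = 1.1250, f(x_2) = 3.080217, coefficient = 2
x_3 = 1.6875, f(x_3) = 5.405949, coefficient = 2
x_4 = 2.2500, f(x_4) = 9.487736, coefficient = 1

I ≈ (0.562500/2) × 30.970177 = 8.710362
Exact value: 8.487736
Error: 0.222626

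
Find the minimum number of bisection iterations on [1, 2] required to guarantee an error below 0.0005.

We need (b-a)/2^n ≤ 0.0005
(2 - 1)/2^n ≤ 0.0005
1/2^n ≤ 0.0005
2^n ≥ 2000
n ≥ log₂(2000) = 10.97
n ≥ 11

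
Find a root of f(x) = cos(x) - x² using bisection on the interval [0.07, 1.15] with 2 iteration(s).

f(x) = cos(x) - x²
Initial interval: [0.07, 1.15]

Iteration 1:
  c_1 = (0.070000 + 1.150000)/2 = 0.610000
  f(c_1) = f(0.610000) = 0.447548
  f(a) × f(c) ≥ 0, new interval: [0.610000, 1.150000]
Iteration 2:
  c_2 = (0.610000 + 1.150000)/2 = 0.880000
  f(c_2) = f(0.880000) = -0.137249
  f(a) × f(c) < 0, new interval: [0.610000, 0.880000]

After 2 iteration(s), the approximation is c_2 = 0.880000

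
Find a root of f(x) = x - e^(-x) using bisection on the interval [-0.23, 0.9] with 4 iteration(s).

f(x) = x - e^(-x)
Initial interval: [-0.23, 0.9]

Iteration 1:
  c_1 = (-0.230000 + 0.900000)/2 = 0.335000
  f(c_1) = f(0.335000) = -0.380338
  f(a) × f(c) ≥ 0, new interval: [0.335000, 0.900000]
Iteration 2:
  c_2 = (0.335000 + 0.900000)/2 = 0.617500
  f(c_2) = f(0.617500) = 0.078209
  f(a) × f(c) < 0, new interval: [0.335000, 0.617500]
Iteration 3:
  c_3 = (0.335000 + 0.617500)/2 = 0.476250
  f(c_3) = f(0.476250) = -0.144858
  f(a) × f(c) ≥ 0, new interval: [0.476250, 0.617500]
Iteration 4:
  c_4 = (0.476250 + 0.617500)/2 = 0.546875
  f(c_4) = f(0.546875) = -0.031881
  f(a) × f(c) ≥ 0, new interval: [0.546875, 0.617500]

After 4 iteration(s), the approximation is c_4 = 0.546875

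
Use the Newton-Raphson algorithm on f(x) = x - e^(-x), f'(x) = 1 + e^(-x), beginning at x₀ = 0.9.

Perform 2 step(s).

f(x) = x - e^(-x)
f'(x) = 1 + e^(-x)
x₀ = 0.9

Newton-Raphson formula: x_{n+1} = x_n - f(x_n)/f'(x_n)

Iteration 1:
  f(0.900000) = 0.493430
  f'(0.900000) = 1.406570
  x_1 = 0.900000 - 0.493430/1.406570 = 0.549196
Iteration 2:
  f(0.549196) = -0.028218
  f'(0.549196) = 1.577414
  x_2 = 0.549196 - (-0.028218)/1.577414 = 0.567085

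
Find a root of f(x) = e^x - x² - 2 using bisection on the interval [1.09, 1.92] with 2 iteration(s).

f(x) = e^x - x² - 2
Initial interval: [1.09, 1.92]

Iteration 1:
  c_1 = (1.090000 + 1.920000)/2 = 1.505000
  f(c_1) = f(1.505000) = 0.239129
  f(a) × f(c) < 0, new interval: [1.090000, 1.505000]
Iteration 2:
  c_2 = (1.090000 + 1.505000)/2 = 1.297500
  f(c_2) = f(1.297500) = -0.023371
  f(a) × f(c) ≥ 0, new interval: [1.297500, 1.505000]

After 2 iteration(s), the approximation is c_2 = 1.297500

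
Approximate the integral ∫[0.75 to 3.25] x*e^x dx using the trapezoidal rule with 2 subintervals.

f(x) = x*e^x
a = 0.75, b = 3.25, n = 2
h = (b - a)/n = 1.250000

Trapezoidal rule: (h/2)[f(x₀) + 2f(x₁) + 2f(x₂) + ... + f(xₙ)]

x_0 = 0.7500, f(x_0) = 1.587750, coefficient = 1
x_1 = 2.0000, f(x_1) = 14.778112, coefficient = 2
x_2 = 3.2500, f(x_2) = 83.818605, coefficient = 1

I ≈ (1.250000/2) × 114.962579 = 71.851612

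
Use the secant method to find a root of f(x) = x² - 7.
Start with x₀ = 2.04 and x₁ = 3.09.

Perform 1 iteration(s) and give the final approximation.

f(x) = x² - 7
x₀ = 2.04, x₁ = 3.09

Secant formula: x_{n+1} = x_n - f(x_n)(x_n - x_{n-1})/(f(x_n) - f(x_{n-1}))

Iteration 1:
  f(2.040000) = -2.838400
  f(3.090000) = 2.548100
  x_2 = 3.090000 - 2.548100×(3.090000 - 2.040000)/(2.548100 - (-2.838400))
       = 2.593294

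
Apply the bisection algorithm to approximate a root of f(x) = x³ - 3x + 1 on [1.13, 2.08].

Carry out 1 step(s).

f(x) = x³ - 3x + 1
Initial interval: [1.13, 2.08]

Iteration 1:
  c_1 = (1.130000 + 2.080000)/2 = 1.605000
  f(c_1) = f(1.605000) = 0.319520
  f(a) × f(c) < 0, new interval: [1.130000, 1.605000]

After 1 iteration(s), the approximation is c_1 = 1.605000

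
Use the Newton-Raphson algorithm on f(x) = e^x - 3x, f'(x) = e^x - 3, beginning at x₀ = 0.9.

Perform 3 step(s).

f(x) = e^x - 3x
f'(x) = e^x - 3
x₀ = 0.9

Newton-Raphson formula: x_{n+1} = x_n - f(x_n)/f'(x_n)

Iteration 1:
  f(0.900000) = -0.240397
  f'(0.900000) = -0.540397
  x_1 = 0.900000 - (-0.240397)/(-0.540397) = 0.455148
Iteration 2:
  f(0.455148) = 0.210963
  f'(0.455148) = -1.423594
  x_2 = 0.455148 - 0.210963/(-1.423594) = 0.603338
Iteration 3:
  f(0.603338) = 0.018197
  f'(0.603338) = -1.171788
  x_3 = 0.603338 - 0.018197/(-1.171788) = 0.618867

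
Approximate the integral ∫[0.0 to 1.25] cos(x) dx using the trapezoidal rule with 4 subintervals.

f(x) = cos(x)
a = 0.0, b = 1.25, n = 4
h = (b - a)/n = 0.312500

Trapezoidal rule: (h/2)[f(x₀) + 2f(x₁) + 2f(x₂) + ... + f(xₙ)]

x_0 = 0.0000, f(x_0) = 1.000000, coefficient = 1
x_1 = 0.3125, f(x_1) = 0.951568, coefficient = 2
x_2 = 0.6250, f(x_2) = 0.810963, coefficient = 2
x_3 = 0.9375, f(x_3) = 0.591805, coefficient = 2
x_4 = 1.2500, f(x_4) = 0.315322, coefficient = 1

I ≈ (0.312500/2) × 6.023995 = 0.941249
Exact value: 0.948985
Error: 0.007735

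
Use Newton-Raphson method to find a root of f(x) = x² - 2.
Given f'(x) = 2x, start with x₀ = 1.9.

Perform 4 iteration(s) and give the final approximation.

f(x) = x² - 2
f'(x) = 2x
x₀ = 1.9

Newton-Raphson formula: x_{n+1} = x_n - f(x_n)/f'(x_n)

Iteration 1:
  f(1.900000) = 1.610000
  f'(1.900000) = 3.800000
  x_1 = 1.900000 - 1.610000/3.800000 = 1.476316
Iteration 2:
  f(1.476316) = 0.179508
  f'(1.476316) = 2.952632
  x_2 = 1.476316 - 0.179508/2.952632 = 1.415520
Iteration 3:
  f(1.415520) = 0.003696
  f'(1.415520) = 2.831039
  x_3 = 1.415520 - 0.003696/2.831039 = 1.414214
Iteration 4:
  f(1.414214) = 0.000002
  f'(1.414214) = 2.828428
  x_4 = 1.414214 - 0.000002/2.828428 = 1.414214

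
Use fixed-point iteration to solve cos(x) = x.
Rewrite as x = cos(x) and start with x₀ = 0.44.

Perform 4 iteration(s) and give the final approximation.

Equation: cos(x) = x
Fixed-point form: x = cos(x)
x₀ = 0.44

x_1 = g(0.440000) = 0.904752
x_2 = g(0.904752) = 0.617881
x_3 = g(0.617881) = 0.815108
x_4 = g(0.815108) = 0.685790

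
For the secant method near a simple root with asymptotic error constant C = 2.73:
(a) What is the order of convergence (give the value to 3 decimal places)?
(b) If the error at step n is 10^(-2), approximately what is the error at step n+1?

(a) Secant method has superlinear convergence with order φ = (1+√5)/2 ≈ 1.618.
    This means |e_{n+1}| ≈ C|e_n|^1.618.

(b) With |e_n| = 10^(-2) and C = 2.73:
    |e_{n+1}| ≈ 2.73 × (10^(-2))^1.618 = 2.73 × 10^(-3.24)

(a) ≈ 1.618 (golden ratio); (b) |e_{n+1}| ≈ 1.585e-03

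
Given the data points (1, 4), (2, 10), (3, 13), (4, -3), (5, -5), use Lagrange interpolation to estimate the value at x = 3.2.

Lagrange interpolation formula:
P(x) = Σ yᵢ × Lᵢ(x)
where Lᵢ(x) = Π_{j≠i} (x - xⱼ)/(xᵢ - xⱼ)

L_0(3.2) = (3.2 - 2)/(1 - 2) × (3.2 - 3)/(1 - 3) × (3.2 - 4)/(1 - 4) × (3.2 - 5)/(1 - 5) = 0.014400
L_1(3.2) = (3.2 - 1)/(2 - 1) × (3.2 - 3)/(2 - 3) × (3.2 - 4)/(2 - 4) × (3.2 - 5)/(2 - 5) = -0.105600
L_2(3.2) = (3.2 - 1)/(3 - 1) × (3.2 - 2)/(3 - 2) × (3.2 - 4)/(3 - 4) × (3.2 - 5)/(3 - 5) = 0.950400
L_3(3.2) = (3.2 - 1)/(4 - 1) × (3.2 - 2)/(4 - 2) × (3.2 - 3)/(4 - 3) × (3.2 - 5)/(4 - 5) = 0.158400
L_4(3.2) = (3.2 - 1)/(5 - 1) × (3.2 - 2)/(5 - 2) × (3.2 - 3)/(5 - 3) × (3.2 - 4)/(5 - 4) = -0.017600

P(3.2) = 4×L_0(3.2) + 10×L_1(3.2) + 13×L_2(3.2) + (-3)×L_3(3.2) + (-5)×L_4(3.2)
P(3.2) = 10.969600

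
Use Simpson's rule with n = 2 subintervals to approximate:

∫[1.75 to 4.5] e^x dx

f(x) = e^x
a = 1.75, b = 4.5, n = 2
h = (b - a)/n = 1.375000

Simpson's rule: (h/3)[f(x₀) + 4f(x₁) + 2f(x₂) + ... + f(xₙ)]

x_0 = 1.7500, f(x_0) = 5.754603, coefficient = 1
x_1 = 3.1250, f(x_1) = 22.759895, coefficient = 4
x_2 = 4.5000, f(x_2) = 90.017131, coefficient = 1

I ≈ (1.375000/3) × 186.811314 = 85.621852
Exact value: 84.262529
Error: 1.359324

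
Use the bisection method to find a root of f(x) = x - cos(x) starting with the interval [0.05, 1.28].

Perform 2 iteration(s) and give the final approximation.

f(x) = x - cos(x)
Initial interval: [0.05, 1.28]

Iteration 1:
  c_1 = (0.050000 + 1.280000)/2 = 0.665000
  f(c_1) = f(0.665000) = -0.121917
  f(a) × f(c) ≥ 0, new interval: [0.665000, 1.280000]
Iteration 2:
  c_2 = (0.665000 + 1.280000)/2 = 0.972500
  f(c_2) = f(0.972500) = 0.409264
  f(a) × f(c) < 0, new interval: [0.665000, 0.972500]

After 2 iteration(s), the approximation is c_2 = 0.972500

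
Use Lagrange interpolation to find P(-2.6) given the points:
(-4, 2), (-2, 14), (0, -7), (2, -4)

Lagrange interpolation formula:
P(x) = Σ yᵢ × Lᵢ(x)
where Lᵢ(x) = Π_{j≠i} (x - xⱼ)/(xᵢ - xⱼ)

L_0(-2.6) = (-2.6 - (-2))/(-4 - (-2)) × (-2.6 - 0)/(-4 - 0) × (-2.6 - 2)/(-4 - 2) = 0.149500
L_1(-2.6) = (-2.6 - (-4))/(-2 - (-4)) × (-2.6 - 0)/(-2 - 0) × (-2.6 - 2)/(-2 - 2) = 1.046500
L_2(-2.6) = (-2.6 - (-4))/(0 - (-4)) × (-2.6 - (-2))/(0 - (-2)) × (-2.6 - 2)/(0 - 2) = -0.241500
L_3(-2.6) = (-2.6 - (-4))/(2 - (-4)) × (-2.6 - (-2))/(2 - (-2)) × (-2.6 - 0)/(2 - 0) = 0.045500

P(-2.6) = 2×L_0(-2.6) + 14×L_1(-2.6) + (-7)×L_2(-2.6) + (-4)×L_3(-2.6)
P(-2.6) = 16.458500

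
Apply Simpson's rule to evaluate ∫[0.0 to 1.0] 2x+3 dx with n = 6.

f(x) = 2x+3
a = 0.0, b = 1.0, n = 6
h = (b - a)/n = 0.166667

Simpson's rule: (h/3)[f(x₀) + 4f(x₁) + 2f(x₂) + ... + f(xₙ)]

x_0 = 0.0000, f(x_0) = 3.000000, coefficient = 1
x_1 = 0.1667, f(x_1) = 3.333333, coefficient = 4
x_2 = 0.3333, f(x_2) = 3.666667, coefficient = 2
x_3 = 0.5000, f(x_3) = 4.000000, coefficient = 4
x_4 = 0.6667, f(x_4) = 4.333333, coefficient = 2
x_5 = 0.8333, f(x_5) = 4.666667, coefficient = 4
x_6 = 1.0000, f(x_6) = 5.000000, coefficient = 1

I ≈ (0.166667/3) × 72.000000 = 4.000000
Exact value: 4.000000
Error: 0.000000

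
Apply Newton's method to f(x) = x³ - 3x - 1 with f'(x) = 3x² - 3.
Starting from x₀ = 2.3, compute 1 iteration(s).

f(x) = x³ - 3x - 1
f'(x) = 3x² - 3
x₀ = 2.3

Newton-Raphson formula: x_{n+1} = x_n - f(x_n)/f'(x_n)

Iteration 1:
  f(2.300000) = 4.267000
  f'(2.300000) = 12.870000
  x_1 = 2.300000 - 4.267000/12.870000 = 1.968454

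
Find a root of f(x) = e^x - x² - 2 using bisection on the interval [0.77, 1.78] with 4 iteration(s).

f(x) = e^x - x² - 2
Initial interval: [0.77, 1.78]

Iteration 1:
  c_1 = (0.770000 + 1.780000)/2 = 1.275000
  f(c_1) = f(1.275000) = -0.046924
  f(a) × f(c) ≥ 0, new interval: [1.275000, 1.780000]
Iteration 2:
  c_2 = (1.275000 + 1.780000)/2 = 1.527500
  f(c_2) = f(1.527500) = 0.273390
  f(a) × f(c) < 0, new interval: [1.275000, 1.527500]
Iteration 3:
  c_3 = (1.275000 + 1.527500)/2 = 1.401250
  f(c_3) = f(1.401250) = 0.096771
  f(a) × f(c) < 0, new interval: [1.275000, 1.401250]
Iteration 4:
  c_4 = (1.275000 + 1.401250)/2 = 1.338125
  f(c_4) = f(1.338125) = 0.021311
  f(a) × f(c) < 0, new interval: [1.275000, 1.338125]

After 4 iteration(s), the approximation is c_4 = 1.338125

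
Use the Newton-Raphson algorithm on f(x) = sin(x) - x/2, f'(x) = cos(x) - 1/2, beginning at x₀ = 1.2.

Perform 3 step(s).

f(x) = sin(x) - x/2
f'(x) = cos(x) - 1/2
x₀ = 1.2

Newton-Raphson formula: x_{n+1} = x_n - f(x_n)/f'(x_n)

Iteration 1:
  f(1.200000) = 0.332039
  f'(1.200000) = -0.137642
  x_1 = 1.200000 - 0.332039/(-0.137642) = 3.612334
Iteration 2:
  f(3.612334) = -2.259714
  f'(3.612334) = -1.391232
  x_2 = 3.612334 - (-2.259714)/(-1.391232) = 1.988080
Iteration 3:
  f(1.988080) = -0.079847
  f'(1.988080) = -0.905279
  x_3 = 1.988080 - (-0.079847)/(-0.905279) = 1.899879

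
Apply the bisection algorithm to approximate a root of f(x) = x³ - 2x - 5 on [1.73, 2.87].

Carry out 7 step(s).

f(x) = x³ - 2x - 5
Initial interval: [1.73, 2.87]

Iteration 1:
  c_1 = (1.730000 + 2.870000)/2 = 2.300000
  f(c_1) = f(2.300000) = 2.567000
  f(a) × f(c) < 0, new interval: [1.730000, 2.300000]
Iteration 2:
  c_2 = (1.730000 + 2.300000)/2 = 2.015000
  f(c_2) = f(2.015000) = -0.848647
  f(a) × f(c) ≥ 0, new interval: [2.015000, 2.300000]
Iteration 3:
  c_3 = (2.015000 + 2.300000)/2 = 2.157500
  f(c_3) = f(2.157500) = 0.727744
  f(a) × f(c) < 0, new interval: [2.015000, 2.157500]
Iteration 4:
  c_4 = (2.015000 + 2.157500)/2 = 2.086250
  f(c_4) = f(2.086250) = -0.092224
  f(a) × f(c) ≥ 0, new interval: [2.086250, 2.157500]
Iteration 5:
  c_5 = (2.086250 + 2.157500)/2 = 2.121875
  f(c_5) = f(2.121875) = 0.309681
  f(a) × f(c) < 0, new interval: [2.086250, 2.121875]
Iteration 6:
  c_6 = (2.086250 + 2.121875)/2 = 2.104062
  f(c_6) = f(2.104062) = 0.106726
  f(a) × f(c) < 0, new interval: [2.086250, 2.104062]
Iteration 7:
  c_7 = (2.086250 + 2.104062)/2 = 2.095156
  f(c_7) = f(2.095156) = 0.006752
  f(a) × f(c) < 0, new interval: [2.086250, 2.095156]

After 7 iteration(s), the approximation is c_7 = 2.095156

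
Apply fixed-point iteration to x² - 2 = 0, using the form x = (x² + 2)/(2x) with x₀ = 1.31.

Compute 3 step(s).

Equation: x² - 2 = 0
Fixed-point form: x = (x² + 2)/(2x)
x₀ = 1.31

x_1 = g(1.310000) = 1.418359
x_2 = g(1.418359) = 1.414220
x_3 = g(1.414220) = 1.414214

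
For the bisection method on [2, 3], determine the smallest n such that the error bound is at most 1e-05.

We need (b-a)/2^n ≤ 1e-05
(3 - 2)/2^n ≤ 1e-05
1/2^n ≤ 1e-05
2^n ≥ 100000
n ≥ log₂(100000) = 16.61
n ≥ 17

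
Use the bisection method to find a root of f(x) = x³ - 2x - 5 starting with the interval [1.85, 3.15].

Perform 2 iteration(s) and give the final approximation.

f(x) = x³ - 2x - 5
Initial interval: [1.85, 3.15]

Iteration 1:
  c_1 = (1.850000 + 3.150000)/2 = 2.500000
  f(c_1) = f(2.500000) = 5.625000
  f(a) × f(c) < 0, new interval: [1.850000, 2.500000]
Iteration 2:
  c_2 = (1.850000 + 2.500000)/2 = 2.175000
  f(c_2) = f(2.175000) = 0.939109
  f(a) × f(c) < 0, new interval: [1.850000, 2.175000]

After 2 iteration(s), the approximation is c_2 = 2.175000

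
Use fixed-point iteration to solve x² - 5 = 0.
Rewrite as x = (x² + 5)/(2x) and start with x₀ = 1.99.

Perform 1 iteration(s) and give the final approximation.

Equation: x² - 5 = 0
Fixed-point form: x = (x² + 5)/(2x)
x₀ = 1.99

x_1 = g(1.990000) = 2.251281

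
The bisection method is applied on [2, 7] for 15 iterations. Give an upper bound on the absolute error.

Bisection error bound: |error| ≤ (b-a)/2^n
|error| ≤ (7 - 2)/2^15 = 5/2^15
|error| ≤ 0.0001525879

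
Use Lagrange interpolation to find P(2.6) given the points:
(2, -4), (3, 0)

Lagrange interpolation formula:
P(x) = Σ yᵢ × Lᵢ(x)
where Lᵢ(x) = Π_{j≠i} (x - xⱼ)/(xᵢ - xⱼ)

L_0(2.6) = (2.6 - 3)/(2 - 3) = 0.400000
L_1(2.6) = (2.6 - 2)/(3 - 2) = 0.600000

P(2.6) = (-4)×L_0(2.6) + 0×L_1(2.6)
P(2.6) = -1.600000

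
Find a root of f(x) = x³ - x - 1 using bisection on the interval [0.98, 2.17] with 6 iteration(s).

f(x) = x³ - x - 1
Initial interval: [0.98, 2.17]

Iteration 1:
  c_1 = (0.980000 + 2.170000)/2 = 1.575000
  f(c_1) = f(1.575000) = 1.331984
  f(a) × f(c) < 0, new interval: [0.980000, 1.575000]
Iteration 2:
  c_2 = (0.980000 + 1.575000)/2 = 1.277500
  f(c_2) = f(1.277500) = -0.192612
  f(a) × f(c) ≥ 0, new interval: [1.277500, 1.575000]
Iteration 3:
  c_3 = (1.277500 + 1.575000)/2 = 1.426250
  f(c_3) = f(1.426250) = 0.475012
  f(a) × f(c) < 0, new interval: [1.277500, 1.426250]
Iteration 4:
  c_4 = (1.277500 + 1.426250)/2 = 1.351875
  f(c_4) = f(1.351875) = 0.118766
  f(a) × f(c) < 0, new interval: [1.277500, 1.351875]
Iteration 5:
  c_5 = (1.277500 + 1.351875)/2 = 1.314687
  f(c_5) = f(1.314687) = -0.042377
  f(a) × f(c) ≥ 0, new interval: [1.314687, 1.351875]
Iteration 6:
  c_6 = (1.314687 + 1.351875)/2 = 1.333281
  f(c_6) = f(1.333281) = 0.036811
  f(a) × f(c) < 0, new interval: [1.314687, 1.333281]

After 6 iteration(s), the approximation is c_6 = 1.333281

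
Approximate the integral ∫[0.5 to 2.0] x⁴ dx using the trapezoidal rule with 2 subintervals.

f(x) = x⁴
a = 0.5, b = 2.0, n = 2
h = (b - a)/n = 0.750000

Trapezoidal rule: (h/2)[f(x₀) + 2f(x₁) + 2f(x₂) + ... + f(xₙ)]

x_0 = 0.5000, f(x_0) = 0.062500, coefficient = 1
x_1 = 1.2500, f(x_1) = 2.441406, coefficient = 2
x_2 = 2.0000, f(x_2) = 16.000000, coefficient = 1

I ≈ (0.750000/2) × 20.945312 = 7.854492
Exact value: 6.393750
Error: 1.460742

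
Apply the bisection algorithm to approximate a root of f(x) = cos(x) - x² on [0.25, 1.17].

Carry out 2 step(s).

f(x) = cos(x) - x²
Initial interval: [0.25, 1.17]

Iteration 1:
  c_1 = (0.250000 + 1.170000)/2 = 0.710000
  f(c_1) = f(0.710000) = 0.254262
  f(a) × f(c) ≥ 0, new interval: [0.710000, 1.170000]
Iteration 2:
  c_2 = (0.710000 + 1.170000)/2 = 0.940000
  f(c_2) = f(0.940000) = -0.293812
  f(a) × f(c) < 0, new interval: [0.710000, 0.940000]

After 2 iteration(s), the approximation is c_2 = 0.940000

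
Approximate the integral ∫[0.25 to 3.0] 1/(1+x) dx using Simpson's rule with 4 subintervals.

f(x) = 1/(1+x)
a = 0.25, b = 3.0, n = 4
h = (b - a)/n = 0.687500

Simpson's rule: (h/3)[f(x₀) + 4f(x₁) + 2f(x₂) + ... + f(xₙ)]

x_0 = 0.2500, f(x_0) = 0.800000, coefficient = 1
x_1 = 0.9375, f(x_1) = 0.516129, coefficient = 4
x_2 = 1.6250, f(x_2) = 0.380952, coefficient = 2
x_3 = 2.3125, f(x_3) = 0.301887, coefficient = 4
x_4 = 3.0000, f(x_4) = 0.250000, coefficient = 1

I ≈ (0.687500/3) × 5.083968 = 1.165076
Exact value: 1.163151
Error: 0.001925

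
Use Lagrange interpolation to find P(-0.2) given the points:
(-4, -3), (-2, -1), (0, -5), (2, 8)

Lagrange interpolation formula:
P(x) = Σ yᵢ × Lᵢ(x)
where Lᵢ(x) = Π_{j≠i} (x - xⱼ)/(xᵢ - xⱼ)

L_0(-0.2) = (-0.2 - (-2))/(-4 - (-2)) × (-0.2 - 0)/(-4 - 0) × (-0.2 - 2)/(-4 - 2) = -0.016500
L_1(-0.2) = (-0.2 - (-4))/(-2 - (-4)) × (-0.2 - 0)/(-2 - 0) × (-0.2 - 2)/(-2 - 2) = 0.104500
L_2(-0.2) = (-0.2 - (-4))/(0 - (-4)) × (-0.2 - (-2))/(0 - (-2)) × (-0.2 - 2)/(0 - 2) = 0.940500
L_3(-0.2) = (-0.2 - (-4))/(2 - (-4)) × (-0.2 - (-2))/(2 - (-2)) × (-0.2 - 0)/(2 - 0) = -0.028500

P(-0.2) = (-3)×L_0(-0.2) + (-1)×L_1(-0.2) + (-5)×L_2(-0.2) + 8×L_3(-0.2)
P(-0.2) = -4.985500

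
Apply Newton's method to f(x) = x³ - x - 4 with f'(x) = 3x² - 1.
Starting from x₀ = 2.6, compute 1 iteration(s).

f(x) = x³ - x - 4
f'(x) = 3x² - 1
x₀ = 2.6

Newton-Raphson formula: x_{n+1} = x_n - f(x_n)/f'(x_n)

Iteration 1:
  f(2.600000) = 10.976000
  f'(2.600000) = 19.280000
  x_1 = 2.600000 - 10.976000/19.280000 = 2.030705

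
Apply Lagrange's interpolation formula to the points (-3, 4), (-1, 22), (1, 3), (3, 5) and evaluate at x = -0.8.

Lagrange interpolation formula:
P(x) = Σ yᵢ × Lᵢ(x)
where Lᵢ(x) = Π_{j≠i} (x - xⱼ)/(xᵢ - xⱼ)

L_0(-0.8) = (-0.8 - (-1))/(-3 - (-1)) × (-0.8 - 1)/(-3 - 1) × (-0.8 - 3)/(-3 - 3) = -0.028500
L_1(-0.8) = (-0.8 - (-3))/(-1 - (-3)) × (-0.8 - 1)/(-1 - 1) × (-0.8 - 3)/(-1 - 3) = 0.940500
L_2(-0.8) = (-0.8 - (-3))/(1 - (-3)) × (-0.8 - (-1))/(1 - (-1)) × (-0.8 - 3)/(1 - 3) = 0.104500
L_3(-0.8) = (-0.8 - (-3))/(3 - (-3)) × (-0.8 - (-1))/(3 - (-1)) × (-0.8 - 1)/(3 - 1) = -0.016500

P(-0.8) = 4×L_0(-0.8) + 22×L_1(-0.8) + 3×L_2(-0.8) + 5×L_3(-0.8)
P(-0.8) = 20.808000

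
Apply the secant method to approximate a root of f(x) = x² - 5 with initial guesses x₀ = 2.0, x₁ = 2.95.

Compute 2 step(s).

f(x) = x² - 5
x₀ = 2.0, x₁ = 2.95

Secant formula: x_{n+1} = x_n - f(x_n)(x_n - x_{n-1})/(f(x_n) - f(x_{n-1}))

Iteration 1:
  f(2.000000) = -1.000000
  f(2.950000) = 3.702500
  x_2 = 2.950000 - 3.702500×(2.950000 - 2.000000)/(3.702500 - (-1.000000))
       = 2.202020
Iteration 2:
  f(2.950000) = 3.702500
  f(2.202020) = -0.151107
  x_3 = 2.202020 - (-0.151107)×(2.202020 - 2.950000)/(-0.151107 - 3.702500)
       = 2.231350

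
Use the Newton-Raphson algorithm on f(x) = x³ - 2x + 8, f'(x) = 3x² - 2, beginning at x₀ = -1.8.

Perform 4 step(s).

f(x) = x³ - 2x + 8
f'(x) = 3x² - 2
x₀ = -1.8

Newton-Raphson formula: x_{n+1} = x_n - f(x_n)/f'(x_n)

Iteration 1:
  f(-1.800000) = 5.768000
  f'(-1.800000) = 7.720000
  x_1 = -1.800000 - 5.768000/7.720000 = -2.547150
Iteration 2:
  f(-2.547150) = -3.431545
  f'(-2.547150) = 17.463923
  x_2 = -2.547150 - (-3.431545)/17.463923 = -2.350657
Iteration 3:
  f(-2.350657) = -0.287447
  f'(-2.350657) = 14.576763
  x_3 = -2.350657 - (-0.287447)/14.576763 = -2.330937
Iteration 4:
  f(-2.330937) = -0.002735
  f'(-2.330937) = 14.299807
  x_4 = -2.330937 - (-0.002735)/14.299807 = -2.330746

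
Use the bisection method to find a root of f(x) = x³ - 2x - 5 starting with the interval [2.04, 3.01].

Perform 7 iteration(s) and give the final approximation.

f(x) = x³ - 2x - 5
Initial interval: [2.04, 3.01]

Iteration 1:
  c_1 = (2.040000 + 3.010000)/2 = 2.525000
  f(c_1) = f(2.525000) = 6.048453
  f(a) × f(c) < 0, new interval: [2.040000, 2.525000]
Iteration 2:
  c_2 = (2.040000 + 2.525000)/2 = 2.282500
  f(c_2) = f(2.282500) = 2.326383
  f(a) × f(c) < 0, new interval: [2.040000, 2.282500]
Iteration 3:
  c_3 = (2.040000 + 2.282500)/2 = 2.161250
  f(c_3) = f(2.161250) = 0.772702
  f(a) × f(c) < 0, new interval: [2.040000, 2.161250]
Iteration 4:
  c_4 = (2.040000 + 2.161250)/2 = 2.100625
  f(c_4) = f(2.100625) = 0.068021
  f(a) × f(c) < 0, new interval: [2.040000, 2.100625]
Iteration 5:
  c_5 = (2.040000 + 2.100625)/2 = 2.070312
  f(c_5) = f(2.070312) = -0.266864
  f(a) × f(c) ≥ 0, new interval: [2.070312, 2.100625]
Iteration 6:
  c_6 = (2.070312 + 2.100625)/2 = 2.085469
  f(c_6) = f(2.085469) = -0.100859
  f(a) × f(c) ≥ 0, new interval: [2.085469, 2.100625]
Iteration 7:
  c_7 = (2.085469 + 2.100625)/2 = 2.093047
  f(c_7) = f(2.093047) = -0.016779
  f(a) × f(c) ≥ 0, new interval: [2.093047, 2.100625]

After 7 iteration(s), the approximation is c_7 = 2.093047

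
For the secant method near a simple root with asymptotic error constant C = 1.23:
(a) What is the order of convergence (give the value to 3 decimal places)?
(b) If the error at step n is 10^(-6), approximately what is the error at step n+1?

(a) Secant method has superlinear convergence with order φ = (1+√5)/2 ≈ 1.618.
    This means |e_{n+1}| ≈ C|e_n|^1.618.

(b) With |e_n| = 10^(-6) and C = 1.23:
    |e_{n+1}| ≈ 1.23 × (10^(-6))^1.618 = 1.23 × 10^(-9.71)

(a) ≈ 1.618 (golden ratio); (b) |e_{n+1}| ≈ 2.408e-10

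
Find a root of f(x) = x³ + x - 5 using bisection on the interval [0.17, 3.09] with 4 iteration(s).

f(x) = x³ + x - 5
Initial interval: [0.17, 3.09]

Iteration 1:
  c_1 = (0.170000 + 3.090000)/2 = 1.630000
  f(c_1) = f(1.630000) = 0.960747
  f(a) × f(c) < 0, new interval: [0.170000, 1.630000]
Iteration 2:
  c_2 = (0.170000 + 1.630000)/2 = 0.900000
  f(c_2) = f(0.900000) = -3.371000
  f(a) × f(c) ≥ 0, new interval: [0.900000, 1.630000]
Iteration 3:
  c_3 = (0.900000 + 1.630000)/2 = 1.265000
  f(c_3) = f(1.265000) = -1.710715
  f(a) × f(c) ≥ 0, new interval: [1.265000, 1.630000]
Iteration 4:
  c_4 = (1.265000 + 1.630000)/2 = 1.447500
  f(c_4) = f(1.447500) = -0.519617
  f(a) × f(c) ≥ 0, new interval: [1.447500, 1.630000]

After 4 iteration(s), the approximation is c_4 = 1.447500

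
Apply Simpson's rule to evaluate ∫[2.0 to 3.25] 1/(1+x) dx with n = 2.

f(x) = 1/(1+x)
a = 2.0, b = 3.25, n = 2
h = (b - a)/n = 0.625000

Simpson's rule: (h/3)[f(x₀) + 4f(x₁) + 2f(x₂) + ... + f(xₙ)]

x_0 = 2.0000, f(x_0) = 0.333333, coefficient = 1
x_1 = 2.6250, f(x_1) = 0.275862, coefficient = 4
x_2 = 3.2500, f(x_2) = 0.235294, coefficient = 1

I ≈ (0.625000/3) × 1.672076 = 0.348349
Exact value: 0.348307
Error: 0.000042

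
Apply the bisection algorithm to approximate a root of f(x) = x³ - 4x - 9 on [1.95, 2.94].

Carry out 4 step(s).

f(x) = x³ - 4x - 9
Initial interval: [1.95, 2.94]

Iteration 1:
  c_1 = (1.950000 + 2.940000)/2 = 2.445000
  f(c_1) = f(2.445000) = -4.163729
  f(a) × f(c) ≥ 0, new interval: [2.445000, 2.940000]
Iteration 2:
  c_2 = (2.445000 + 2.940000)/2 = 2.692500
  f(c_2) = f(2.692500) = -0.250570
  f(a) × f(c) ≥ 0, new interval: [2.692500, 2.940000]
Iteration 3:
  c_3 = (2.692500 + 2.940000)/2 = 2.816250
  f(c_3) = f(2.816250) = 2.071422
  f(a) × f(c) < 0, new interval: [2.692500, 2.816250]
Iteration 4:
  c_4 = (2.692500 + 2.816250)/2 = 2.754375
  f(c_4) = f(2.754375) = 0.878791
  f(a) × f(c) < 0, new interval: [2.692500, 2.754375]

After 4 iteration(s), the approximation is c_4 = 2.754375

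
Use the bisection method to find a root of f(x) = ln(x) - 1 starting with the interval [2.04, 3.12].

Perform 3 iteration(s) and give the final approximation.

f(x) = ln(x) - 1
Initial interval: [2.04, 3.12]

Iteration 1:
  c_1 = (2.040000 + 3.120000)/2 = 2.580000
  f(c_1) = f(2.580000) = -0.052211
  f(a) × f(c) ≥ 0, new interval: [2.580000, 3.120000]
Iteration 2:
  c_2 = (2.580000 + 3.120000)/2 = 2.850000
  f(c_2) = f(2.850000) = 0.047319
  f(a) × f(c) < 0, new interval: [2.580000, 2.850000]
Iteration 3:
  c_3 = (2.580000 + 2.850000)/2 = 2.715000
  f(c_3) = f(2.715000) = -0.001208
  f(a) × f(c) ≥ 0, new interval: [2.715000, 2.850000]

After 3 iteration(s), the approximation is c_3 = 2.715000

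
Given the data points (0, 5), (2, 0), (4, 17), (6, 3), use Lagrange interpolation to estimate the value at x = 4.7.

Lagrange interpolation formula:
P(x) = Σ yᵢ × Lᵢ(x)
where Lᵢ(x) = Π_{j≠i} (x - xⱼ)/(xᵢ - xⱼ)

L_0(4.7) = (4.7 - 2)/(0 - 2) × (4.7 - 4)/(0 - 4) × (4.7 - 6)/(0 - 6) = 0.051188
L_1(4.7) = (4.7 - 0)/(2 - 0) × (4.7 - 4)/(2 - 4) × (4.7 - 6)/(2 - 6) = -0.267313
L_2(4.7) = (4.7 - 0)/(4 - 0) × (4.7 - 2)/(4 - 2) × (4.7 - 6)/(4 - 6) = 1.031062
L_3(4.7) = (4.7 - 0)/(6 - 0) × (4.7 - 2)/(6 - 2) × (4.7 - 4)/(6 - 4) = 0.185063

P(4.7) = 5×L_0(4.7) + 0×L_1(4.7) + 17×L_2(4.7) + 3×L_3(4.7)
P(4.7) = 18.339188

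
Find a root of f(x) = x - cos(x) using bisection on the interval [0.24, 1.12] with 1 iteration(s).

f(x) = x - cos(x)
Initial interval: [0.24, 1.12]

Iteration 1:
  c_1 = (0.240000 + 1.120000)/2 = 0.680000
  f(c_1) = f(0.680000) = -0.097573
  f(a) × f(c) ≥ 0, new interval: [0.680000, 1.120000]

After 1 iteration(s), the approximation is c_1 = 0.680000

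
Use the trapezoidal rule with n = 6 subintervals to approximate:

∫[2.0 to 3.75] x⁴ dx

f(x) = x⁴
a = 2.0, b = 3.75, n = 6
h = (b - a)/n = 0.291667

Trapezoidal rule: (h/2)[f(x₀) + 2f(x₁) + 2f(x₂) + ... + f(xₙ)]

x_0 = 2.0000, f(x_0) = 16.000000, coefficient = 1
x_1 = 2.2917, f(x_1) = 27.580732, coefficient = 2
x_2 = 2.5833, f(x_2) = 44.537085, coefficient = 2
x_3 = 2.8750, f(x_3) = 68.320557, coefficient = 2
x_4 = 3.1667, f(x_4) = 100.556327, coefficient = 2
x_5 = 3.4583, f(x_5) = 143.043261, coefficient = 2
x_6 = 3.7500, f(x_6) = 197.753906, coefficient = 1

I ≈ (0.291667/2) × 981.829831 = 143.183517
Exact value: 141.915430
Error: 1.268087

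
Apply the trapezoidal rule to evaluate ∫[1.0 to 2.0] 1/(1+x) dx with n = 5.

f(x) = 1/(1+x)
a = 1.0, b = 2.0, n = 5
h = (b - a)/n = 0.200000

Trapezoidal rule: (h/2)[f(x₀) + 2f(x₁) + 2f(x₂) + ... + f(xₙ)]

x_0 = 1.0000, f(x_0) = 0.500000, coefficient = 1
x_1 = 1.2000, f(x_1) = 0.454545, coefficient = 2
x_2 = 1.4000, f(x_2) = 0.416667, coefficient = 2
x_3 = 1.6000, f(x_3) = 0.384615, coefficient = 2
x_4 = 1.8000, f(x_4) = 0.357143, coefficient = 2
x_5 = 2.0000, f(x_5) = 0.333333, coefficient = 1

I ≈ (0.200000/2) × 4.059274 = 0.405927
Exact value: 0.405465
Error: 0.000462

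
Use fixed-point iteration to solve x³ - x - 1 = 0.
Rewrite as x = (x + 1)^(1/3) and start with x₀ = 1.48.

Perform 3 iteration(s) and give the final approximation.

Equation: x³ - x - 1 = 0
Fixed-point form: x = (x + 1)^(1/3)
x₀ = 1.48

x_1 = g(1.480000) = 1.353580
x_2 = g(1.353580) = 1.330178
x_3 = g(1.330178) = 1.325754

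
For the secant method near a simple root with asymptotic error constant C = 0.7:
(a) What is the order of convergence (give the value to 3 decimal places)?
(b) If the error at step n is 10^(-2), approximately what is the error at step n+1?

(a) Secant method has superlinear convergence with order φ = (1+√5)/2 ≈ 1.618.
    This means |e_{n+1}| ≈ C|e_n|^1.618.

(b) With |e_n| = 10^(-2) and C = 0.7:
    |e_{n+1}| ≈ 0.7 × (10^(-2))^1.618 = 0.7 × 10^(-3.24)

(a) ≈ 1.618 (golden ratio); (b) |e_{n+1}| ≈ 4.065e-04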